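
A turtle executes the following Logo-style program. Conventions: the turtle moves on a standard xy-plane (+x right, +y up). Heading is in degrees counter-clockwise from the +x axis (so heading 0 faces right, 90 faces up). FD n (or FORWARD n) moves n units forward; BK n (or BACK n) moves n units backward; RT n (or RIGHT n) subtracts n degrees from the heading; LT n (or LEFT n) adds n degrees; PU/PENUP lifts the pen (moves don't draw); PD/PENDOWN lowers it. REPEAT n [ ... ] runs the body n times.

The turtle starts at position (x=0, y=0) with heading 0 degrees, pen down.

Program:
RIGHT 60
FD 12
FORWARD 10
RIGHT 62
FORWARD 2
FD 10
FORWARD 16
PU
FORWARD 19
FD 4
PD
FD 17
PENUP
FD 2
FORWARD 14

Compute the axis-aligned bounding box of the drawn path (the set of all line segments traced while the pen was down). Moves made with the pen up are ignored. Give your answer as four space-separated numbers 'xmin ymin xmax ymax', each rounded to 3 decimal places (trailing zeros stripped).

Answer: -25.035 -76.72 11 0

Derivation:
Executing turtle program step by step:
Start: pos=(0,0), heading=0, pen down
RT 60: heading 0 -> 300
FD 12: (0,0) -> (6,-10.392) [heading=300, draw]
FD 10: (6,-10.392) -> (11,-19.053) [heading=300, draw]
RT 62: heading 300 -> 238
FD 2: (11,-19.053) -> (9.94,-20.749) [heading=238, draw]
FD 10: (9.94,-20.749) -> (4.641,-29.229) [heading=238, draw]
FD 16: (4.641,-29.229) -> (-3.838,-42.798) [heading=238, draw]
PU: pen up
FD 19: (-3.838,-42.798) -> (-13.906,-58.911) [heading=238, move]
FD 4: (-13.906,-58.911) -> (-16.026,-62.303) [heading=238, move]
PD: pen down
FD 17: (-16.026,-62.303) -> (-25.035,-76.72) [heading=238, draw]
PU: pen up
FD 2: (-25.035,-76.72) -> (-26.094,-78.416) [heading=238, move]
FD 14: (-26.094,-78.416) -> (-33.513,-90.289) [heading=238, move]
Final: pos=(-33.513,-90.289), heading=238, 6 segment(s) drawn

Segment endpoints: x in {-25.035, -16.026, -3.838, 0, 4.641, 6, 9.94, 11}, y in {-76.72, -62.303, -42.798, -29.229, -20.749, -19.053, -10.392, 0}
xmin=-25.035, ymin=-76.72, xmax=11, ymax=0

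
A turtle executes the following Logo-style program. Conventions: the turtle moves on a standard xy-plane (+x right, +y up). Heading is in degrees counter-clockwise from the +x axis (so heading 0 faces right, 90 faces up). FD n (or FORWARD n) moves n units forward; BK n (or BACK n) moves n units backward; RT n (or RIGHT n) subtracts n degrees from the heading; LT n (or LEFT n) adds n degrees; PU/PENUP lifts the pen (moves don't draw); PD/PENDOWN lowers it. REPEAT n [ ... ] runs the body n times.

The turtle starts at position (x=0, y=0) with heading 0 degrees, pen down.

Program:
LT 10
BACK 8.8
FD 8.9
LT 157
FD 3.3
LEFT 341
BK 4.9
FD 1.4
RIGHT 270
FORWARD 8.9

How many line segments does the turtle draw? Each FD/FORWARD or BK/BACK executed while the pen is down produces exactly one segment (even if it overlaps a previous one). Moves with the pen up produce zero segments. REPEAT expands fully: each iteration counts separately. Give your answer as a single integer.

Answer: 6

Derivation:
Executing turtle program step by step:
Start: pos=(0,0), heading=0, pen down
LT 10: heading 0 -> 10
BK 8.8: (0,0) -> (-8.666,-1.528) [heading=10, draw]
FD 8.9: (-8.666,-1.528) -> (0.098,0.017) [heading=10, draw]
LT 157: heading 10 -> 167
FD 3.3: (0.098,0.017) -> (-3.117,0.76) [heading=167, draw]
LT 341: heading 167 -> 148
BK 4.9: (-3.117,0.76) -> (1.038,-1.837) [heading=148, draw]
FD 1.4: (1.038,-1.837) -> (-0.149,-1.095) [heading=148, draw]
RT 270: heading 148 -> 238
FD 8.9: (-0.149,-1.095) -> (-4.865,-8.643) [heading=238, draw]
Final: pos=(-4.865,-8.643), heading=238, 6 segment(s) drawn
Segments drawn: 6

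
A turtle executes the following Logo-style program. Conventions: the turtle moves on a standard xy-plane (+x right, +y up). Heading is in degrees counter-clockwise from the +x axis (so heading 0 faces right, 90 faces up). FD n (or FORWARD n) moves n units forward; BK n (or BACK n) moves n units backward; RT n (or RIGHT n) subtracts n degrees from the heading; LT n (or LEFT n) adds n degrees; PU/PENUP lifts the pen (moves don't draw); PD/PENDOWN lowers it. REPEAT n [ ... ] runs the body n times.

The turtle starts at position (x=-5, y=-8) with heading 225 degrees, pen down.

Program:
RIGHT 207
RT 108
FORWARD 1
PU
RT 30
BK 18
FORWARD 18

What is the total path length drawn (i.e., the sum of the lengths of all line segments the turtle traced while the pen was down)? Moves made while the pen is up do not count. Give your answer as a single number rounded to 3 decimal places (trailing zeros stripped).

Executing turtle program step by step:
Start: pos=(-5,-8), heading=225, pen down
RT 207: heading 225 -> 18
RT 108: heading 18 -> 270
FD 1: (-5,-8) -> (-5,-9) [heading=270, draw]
PU: pen up
RT 30: heading 270 -> 240
BK 18: (-5,-9) -> (4,6.588) [heading=240, move]
FD 18: (4,6.588) -> (-5,-9) [heading=240, move]
Final: pos=(-5,-9), heading=240, 1 segment(s) drawn

Segment lengths:
  seg 1: (-5,-8) -> (-5,-9), length = 1
Total = 1

Answer: 1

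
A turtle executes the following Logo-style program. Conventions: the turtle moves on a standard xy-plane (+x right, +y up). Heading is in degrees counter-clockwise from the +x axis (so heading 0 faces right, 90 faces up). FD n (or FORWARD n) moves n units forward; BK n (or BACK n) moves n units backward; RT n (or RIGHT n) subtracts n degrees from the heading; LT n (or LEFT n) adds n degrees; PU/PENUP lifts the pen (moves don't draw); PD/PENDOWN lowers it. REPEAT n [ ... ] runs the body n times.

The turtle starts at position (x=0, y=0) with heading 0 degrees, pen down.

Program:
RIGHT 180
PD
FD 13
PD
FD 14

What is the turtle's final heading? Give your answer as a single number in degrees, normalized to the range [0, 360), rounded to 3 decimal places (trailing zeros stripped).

Executing turtle program step by step:
Start: pos=(0,0), heading=0, pen down
RT 180: heading 0 -> 180
PD: pen down
FD 13: (0,0) -> (-13,0) [heading=180, draw]
PD: pen down
FD 14: (-13,0) -> (-27,0) [heading=180, draw]
Final: pos=(-27,0), heading=180, 2 segment(s) drawn

Answer: 180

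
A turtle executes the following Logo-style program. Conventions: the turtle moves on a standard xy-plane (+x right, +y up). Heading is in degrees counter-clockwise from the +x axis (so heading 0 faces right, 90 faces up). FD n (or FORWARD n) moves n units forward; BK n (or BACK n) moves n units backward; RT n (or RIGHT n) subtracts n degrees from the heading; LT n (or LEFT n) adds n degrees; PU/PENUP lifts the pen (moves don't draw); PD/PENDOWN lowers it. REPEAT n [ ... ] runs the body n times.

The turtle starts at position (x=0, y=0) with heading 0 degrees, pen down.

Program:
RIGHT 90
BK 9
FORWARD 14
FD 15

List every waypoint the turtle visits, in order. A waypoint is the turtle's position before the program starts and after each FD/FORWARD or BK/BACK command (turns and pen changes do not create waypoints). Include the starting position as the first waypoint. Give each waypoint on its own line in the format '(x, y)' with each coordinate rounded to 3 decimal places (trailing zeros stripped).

Answer: (0, 0)
(0, 9)
(0, -5)
(0, -20)

Derivation:
Executing turtle program step by step:
Start: pos=(0,0), heading=0, pen down
RT 90: heading 0 -> 270
BK 9: (0,0) -> (0,9) [heading=270, draw]
FD 14: (0,9) -> (0,-5) [heading=270, draw]
FD 15: (0,-5) -> (0,-20) [heading=270, draw]
Final: pos=(0,-20), heading=270, 3 segment(s) drawn
Waypoints (4 total):
(0, 0)
(0, 9)
(0, -5)
(0, -20)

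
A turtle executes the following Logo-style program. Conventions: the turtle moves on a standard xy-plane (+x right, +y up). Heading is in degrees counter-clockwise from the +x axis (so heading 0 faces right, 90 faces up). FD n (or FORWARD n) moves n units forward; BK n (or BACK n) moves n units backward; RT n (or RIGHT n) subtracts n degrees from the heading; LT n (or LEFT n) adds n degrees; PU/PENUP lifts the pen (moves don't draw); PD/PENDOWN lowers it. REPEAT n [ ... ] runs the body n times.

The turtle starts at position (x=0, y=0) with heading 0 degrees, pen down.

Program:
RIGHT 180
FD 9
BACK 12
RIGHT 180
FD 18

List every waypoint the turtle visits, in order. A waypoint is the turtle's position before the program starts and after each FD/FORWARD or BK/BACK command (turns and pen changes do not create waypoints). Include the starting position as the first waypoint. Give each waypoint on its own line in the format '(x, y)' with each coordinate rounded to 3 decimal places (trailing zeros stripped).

Answer: (0, 0)
(-9, 0)
(3, 0)
(21, 0)

Derivation:
Executing turtle program step by step:
Start: pos=(0,0), heading=0, pen down
RT 180: heading 0 -> 180
FD 9: (0,0) -> (-9,0) [heading=180, draw]
BK 12: (-9,0) -> (3,0) [heading=180, draw]
RT 180: heading 180 -> 0
FD 18: (3,0) -> (21,0) [heading=0, draw]
Final: pos=(21,0), heading=0, 3 segment(s) drawn
Waypoints (4 total):
(0, 0)
(-9, 0)
(3, 0)
(21, 0)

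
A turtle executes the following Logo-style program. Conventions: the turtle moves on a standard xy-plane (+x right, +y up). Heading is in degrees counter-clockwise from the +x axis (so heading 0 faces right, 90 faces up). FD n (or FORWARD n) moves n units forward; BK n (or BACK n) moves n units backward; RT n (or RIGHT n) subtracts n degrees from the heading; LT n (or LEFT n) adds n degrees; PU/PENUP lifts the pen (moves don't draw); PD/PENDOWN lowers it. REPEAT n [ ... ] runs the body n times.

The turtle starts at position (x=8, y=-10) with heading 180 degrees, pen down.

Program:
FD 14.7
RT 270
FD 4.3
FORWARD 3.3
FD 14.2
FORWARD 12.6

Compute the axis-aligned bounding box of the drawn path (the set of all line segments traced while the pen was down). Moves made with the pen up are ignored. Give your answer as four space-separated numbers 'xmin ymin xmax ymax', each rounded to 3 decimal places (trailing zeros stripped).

Answer: -6.7 -44.4 8 -10

Derivation:
Executing turtle program step by step:
Start: pos=(8,-10), heading=180, pen down
FD 14.7: (8,-10) -> (-6.7,-10) [heading=180, draw]
RT 270: heading 180 -> 270
FD 4.3: (-6.7,-10) -> (-6.7,-14.3) [heading=270, draw]
FD 3.3: (-6.7,-14.3) -> (-6.7,-17.6) [heading=270, draw]
FD 14.2: (-6.7,-17.6) -> (-6.7,-31.8) [heading=270, draw]
FD 12.6: (-6.7,-31.8) -> (-6.7,-44.4) [heading=270, draw]
Final: pos=(-6.7,-44.4), heading=270, 5 segment(s) drawn

Segment endpoints: x in {-6.7, -6.7, -6.7, 8}, y in {-44.4, -31.8, -17.6, -14.3, -10, -10}
xmin=-6.7, ymin=-44.4, xmax=8, ymax=-10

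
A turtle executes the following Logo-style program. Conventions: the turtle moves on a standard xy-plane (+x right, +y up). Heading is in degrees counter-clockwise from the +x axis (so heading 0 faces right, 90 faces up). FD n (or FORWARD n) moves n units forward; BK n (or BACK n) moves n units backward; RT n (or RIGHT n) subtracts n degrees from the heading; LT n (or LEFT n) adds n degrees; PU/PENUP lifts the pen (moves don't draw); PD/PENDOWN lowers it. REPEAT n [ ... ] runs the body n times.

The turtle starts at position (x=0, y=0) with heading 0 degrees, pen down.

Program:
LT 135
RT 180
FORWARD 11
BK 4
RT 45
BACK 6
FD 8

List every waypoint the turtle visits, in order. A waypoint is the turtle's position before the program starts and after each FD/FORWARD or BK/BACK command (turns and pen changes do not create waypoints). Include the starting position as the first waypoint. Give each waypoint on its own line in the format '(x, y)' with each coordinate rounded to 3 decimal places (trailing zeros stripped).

Executing turtle program step by step:
Start: pos=(0,0), heading=0, pen down
LT 135: heading 0 -> 135
RT 180: heading 135 -> 315
FD 11: (0,0) -> (7.778,-7.778) [heading=315, draw]
BK 4: (7.778,-7.778) -> (4.95,-4.95) [heading=315, draw]
RT 45: heading 315 -> 270
BK 6: (4.95,-4.95) -> (4.95,1.05) [heading=270, draw]
FD 8: (4.95,1.05) -> (4.95,-6.95) [heading=270, draw]
Final: pos=(4.95,-6.95), heading=270, 4 segment(s) drawn
Waypoints (5 total):
(0, 0)
(7.778, -7.778)
(4.95, -4.95)
(4.95, 1.05)
(4.95, -6.95)

Answer: (0, 0)
(7.778, -7.778)
(4.95, -4.95)
(4.95, 1.05)
(4.95, -6.95)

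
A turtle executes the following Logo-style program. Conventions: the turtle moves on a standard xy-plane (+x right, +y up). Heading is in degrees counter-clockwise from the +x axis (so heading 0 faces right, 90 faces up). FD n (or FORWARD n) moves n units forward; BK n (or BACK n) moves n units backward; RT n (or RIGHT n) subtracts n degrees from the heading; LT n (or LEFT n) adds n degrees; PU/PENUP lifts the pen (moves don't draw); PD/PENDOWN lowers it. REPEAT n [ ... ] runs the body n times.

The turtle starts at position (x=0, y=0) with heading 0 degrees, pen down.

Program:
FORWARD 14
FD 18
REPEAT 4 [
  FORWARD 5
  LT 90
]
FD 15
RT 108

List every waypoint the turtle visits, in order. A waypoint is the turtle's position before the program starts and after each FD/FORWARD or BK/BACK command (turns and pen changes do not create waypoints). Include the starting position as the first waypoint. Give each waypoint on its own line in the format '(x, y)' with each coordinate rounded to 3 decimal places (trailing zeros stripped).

Executing turtle program step by step:
Start: pos=(0,0), heading=0, pen down
FD 14: (0,0) -> (14,0) [heading=0, draw]
FD 18: (14,0) -> (32,0) [heading=0, draw]
REPEAT 4 [
  -- iteration 1/4 --
  FD 5: (32,0) -> (37,0) [heading=0, draw]
  LT 90: heading 0 -> 90
  -- iteration 2/4 --
  FD 5: (37,0) -> (37,5) [heading=90, draw]
  LT 90: heading 90 -> 180
  -- iteration 3/4 --
  FD 5: (37,5) -> (32,5) [heading=180, draw]
  LT 90: heading 180 -> 270
  -- iteration 4/4 --
  FD 5: (32,5) -> (32,0) [heading=270, draw]
  LT 90: heading 270 -> 0
]
FD 15: (32,0) -> (47,0) [heading=0, draw]
RT 108: heading 0 -> 252
Final: pos=(47,0), heading=252, 7 segment(s) drawn
Waypoints (8 total):
(0, 0)
(14, 0)
(32, 0)
(37, 0)
(37, 5)
(32, 5)
(32, 0)
(47, 0)

Answer: (0, 0)
(14, 0)
(32, 0)
(37, 0)
(37, 5)
(32, 5)
(32, 0)
(47, 0)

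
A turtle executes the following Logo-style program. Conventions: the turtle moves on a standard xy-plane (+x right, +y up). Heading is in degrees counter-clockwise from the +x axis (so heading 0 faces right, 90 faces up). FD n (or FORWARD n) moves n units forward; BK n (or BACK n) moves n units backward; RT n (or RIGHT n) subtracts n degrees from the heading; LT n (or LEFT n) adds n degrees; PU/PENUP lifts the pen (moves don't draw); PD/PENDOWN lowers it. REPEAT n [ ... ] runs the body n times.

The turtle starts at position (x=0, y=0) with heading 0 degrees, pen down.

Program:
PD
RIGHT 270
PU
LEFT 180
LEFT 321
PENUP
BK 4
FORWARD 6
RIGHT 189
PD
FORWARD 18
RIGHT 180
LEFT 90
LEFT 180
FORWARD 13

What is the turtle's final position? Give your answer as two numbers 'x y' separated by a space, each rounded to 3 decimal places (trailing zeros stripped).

Answer: 3.419 20.151

Derivation:
Executing turtle program step by step:
Start: pos=(0,0), heading=0, pen down
PD: pen down
RT 270: heading 0 -> 90
PU: pen up
LT 180: heading 90 -> 270
LT 321: heading 270 -> 231
PU: pen up
BK 4: (0,0) -> (2.517,3.109) [heading=231, move]
FD 6: (2.517,3.109) -> (-1.259,-1.554) [heading=231, move]
RT 189: heading 231 -> 42
PD: pen down
FD 18: (-1.259,-1.554) -> (12.118,10.49) [heading=42, draw]
RT 180: heading 42 -> 222
LT 90: heading 222 -> 312
LT 180: heading 312 -> 132
FD 13: (12.118,10.49) -> (3.419,20.151) [heading=132, draw]
Final: pos=(3.419,20.151), heading=132, 2 segment(s) drawn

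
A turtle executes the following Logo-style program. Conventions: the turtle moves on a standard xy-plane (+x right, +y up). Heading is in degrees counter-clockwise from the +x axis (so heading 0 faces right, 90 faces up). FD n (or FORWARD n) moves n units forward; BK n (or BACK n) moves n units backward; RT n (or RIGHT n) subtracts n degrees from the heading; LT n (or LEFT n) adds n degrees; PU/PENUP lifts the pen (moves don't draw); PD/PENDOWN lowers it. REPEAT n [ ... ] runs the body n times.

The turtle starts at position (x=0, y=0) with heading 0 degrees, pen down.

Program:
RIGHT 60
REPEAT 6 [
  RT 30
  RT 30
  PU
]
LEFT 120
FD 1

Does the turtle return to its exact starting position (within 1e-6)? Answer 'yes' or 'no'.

Executing turtle program step by step:
Start: pos=(0,0), heading=0, pen down
RT 60: heading 0 -> 300
REPEAT 6 [
  -- iteration 1/6 --
  RT 30: heading 300 -> 270
  RT 30: heading 270 -> 240
  PU: pen up
  -- iteration 2/6 --
  RT 30: heading 240 -> 210
  RT 30: heading 210 -> 180
  PU: pen up
  -- iteration 3/6 --
  RT 30: heading 180 -> 150
  RT 30: heading 150 -> 120
  PU: pen up
  -- iteration 4/6 --
  RT 30: heading 120 -> 90
  RT 30: heading 90 -> 60
  PU: pen up
  -- iteration 5/6 --
  RT 30: heading 60 -> 30
  RT 30: heading 30 -> 0
  PU: pen up
  -- iteration 6/6 --
  RT 30: heading 0 -> 330
  RT 30: heading 330 -> 300
  PU: pen up
]
LT 120: heading 300 -> 60
FD 1: (0,0) -> (0.5,0.866) [heading=60, move]
Final: pos=(0.5,0.866), heading=60, 0 segment(s) drawn

Start position: (0, 0)
Final position: (0.5, 0.866)
Distance = 1; >= 1e-6 -> NOT closed

Answer: no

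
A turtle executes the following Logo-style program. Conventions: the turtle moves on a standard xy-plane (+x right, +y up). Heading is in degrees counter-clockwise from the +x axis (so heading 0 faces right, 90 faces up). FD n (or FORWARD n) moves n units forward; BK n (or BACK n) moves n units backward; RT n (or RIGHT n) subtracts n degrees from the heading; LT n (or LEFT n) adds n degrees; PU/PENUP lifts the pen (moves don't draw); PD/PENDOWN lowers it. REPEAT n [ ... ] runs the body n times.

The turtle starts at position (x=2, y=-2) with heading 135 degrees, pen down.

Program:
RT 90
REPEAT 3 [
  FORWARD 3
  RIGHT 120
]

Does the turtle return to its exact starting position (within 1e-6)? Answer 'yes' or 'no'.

Executing turtle program step by step:
Start: pos=(2,-2), heading=135, pen down
RT 90: heading 135 -> 45
REPEAT 3 [
  -- iteration 1/3 --
  FD 3: (2,-2) -> (4.121,0.121) [heading=45, draw]
  RT 120: heading 45 -> 285
  -- iteration 2/3 --
  FD 3: (4.121,0.121) -> (4.898,-2.776) [heading=285, draw]
  RT 120: heading 285 -> 165
  -- iteration 3/3 --
  FD 3: (4.898,-2.776) -> (2,-2) [heading=165, draw]
  RT 120: heading 165 -> 45
]
Final: pos=(2,-2), heading=45, 3 segment(s) drawn

Start position: (2, -2)
Final position: (2, -2)
Distance = 0; < 1e-6 -> CLOSED

Answer: yes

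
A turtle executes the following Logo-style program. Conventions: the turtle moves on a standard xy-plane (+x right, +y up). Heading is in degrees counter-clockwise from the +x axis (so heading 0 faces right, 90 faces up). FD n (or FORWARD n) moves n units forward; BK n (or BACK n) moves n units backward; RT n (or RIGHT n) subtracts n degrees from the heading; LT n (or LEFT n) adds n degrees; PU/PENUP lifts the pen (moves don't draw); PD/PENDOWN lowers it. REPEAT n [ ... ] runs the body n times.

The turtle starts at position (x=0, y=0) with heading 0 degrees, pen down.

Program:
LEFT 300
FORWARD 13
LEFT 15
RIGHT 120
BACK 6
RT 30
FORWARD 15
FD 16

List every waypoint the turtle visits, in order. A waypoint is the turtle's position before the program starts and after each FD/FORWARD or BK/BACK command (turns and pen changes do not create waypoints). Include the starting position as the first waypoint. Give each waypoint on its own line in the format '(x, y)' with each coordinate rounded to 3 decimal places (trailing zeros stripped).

Executing turtle program step by step:
Start: pos=(0,0), heading=0, pen down
LT 300: heading 0 -> 300
FD 13: (0,0) -> (6.5,-11.258) [heading=300, draw]
LT 15: heading 300 -> 315
RT 120: heading 315 -> 195
BK 6: (6.5,-11.258) -> (12.296,-9.705) [heading=195, draw]
RT 30: heading 195 -> 165
FD 15: (12.296,-9.705) -> (-2.193,-5.823) [heading=165, draw]
FD 16: (-2.193,-5.823) -> (-17.648,-1.682) [heading=165, draw]
Final: pos=(-17.648,-1.682), heading=165, 4 segment(s) drawn
Waypoints (5 total):
(0, 0)
(6.5, -11.258)
(12.296, -9.705)
(-2.193, -5.823)
(-17.648, -1.682)

Answer: (0, 0)
(6.5, -11.258)
(12.296, -9.705)
(-2.193, -5.823)
(-17.648, -1.682)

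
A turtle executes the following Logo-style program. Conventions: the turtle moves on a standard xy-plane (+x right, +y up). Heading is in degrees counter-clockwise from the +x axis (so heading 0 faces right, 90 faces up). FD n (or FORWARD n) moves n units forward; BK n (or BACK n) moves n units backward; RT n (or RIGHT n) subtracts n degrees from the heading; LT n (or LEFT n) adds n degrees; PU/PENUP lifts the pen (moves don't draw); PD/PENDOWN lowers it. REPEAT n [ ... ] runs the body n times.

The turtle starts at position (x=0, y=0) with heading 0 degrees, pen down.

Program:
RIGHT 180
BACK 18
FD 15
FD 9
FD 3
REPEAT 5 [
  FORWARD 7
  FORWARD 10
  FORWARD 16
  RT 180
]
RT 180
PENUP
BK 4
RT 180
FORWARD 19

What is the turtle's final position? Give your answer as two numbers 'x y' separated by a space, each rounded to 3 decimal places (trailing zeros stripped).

Executing turtle program step by step:
Start: pos=(0,0), heading=0, pen down
RT 180: heading 0 -> 180
BK 18: (0,0) -> (18,0) [heading=180, draw]
FD 15: (18,0) -> (3,0) [heading=180, draw]
FD 9: (3,0) -> (-6,0) [heading=180, draw]
FD 3: (-6,0) -> (-9,0) [heading=180, draw]
REPEAT 5 [
  -- iteration 1/5 --
  FD 7: (-9,0) -> (-16,0) [heading=180, draw]
  FD 10: (-16,0) -> (-26,0) [heading=180, draw]
  FD 16: (-26,0) -> (-42,0) [heading=180, draw]
  RT 180: heading 180 -> 0
  -- iteration 2/5 --
  FD 7: (-42,0) -> (-35,0) [heading=0, draw]
  FD 10: (-35,0) -> (-25,0) [heading=0, draw]
  FD 16: (-25,0) -> (-9,0) [heading=0, draw]
  RT 180: heading 0 -> 180
  -- iteration 3/5 --
  FD 7: (-9,0) -> (-16,0) [heading=180, draw]
  FD 10: (-16,0) -> (-26,0) [heading=180, draw]
  FD 16: (-26,0) -> (-42,0) [heading=180, draw]
  RT 180: heading 180 -> 0
  -- iteration 4/5 --
  FD 7: (-42,0) -> (-35,0) [heading=0, draw]
  FD 10: (-35,0) -> (-25,0) [heading=0, draw]
  FD 16: (-25,0) -> (-9,0) [heading=0, draw]
  RT 180: heading 0 -> 180
  -- iteration 5/5 --
  FD 7: (-9,0) -> (-16,0) [heading=180, draw]
  FD 10: (-16,0) -> (-26,0) [heading=180, draw]
  FD 16: (-26,0) -> (-42,0) [heading=180, draw]
  RT 180: heading 180 -> 0
]
RT 180: heading 0 -> 180
PU: pen up
BK 4: (-42,0) -> (-38,0) [heading=180, move]
RT 180: heading 180 -> 0
FD 19: (-38,0) -> (-19,0) [heading=0, move]
Final: pos=(-19,0), heading=0, 19 segment(s) drawn

Answer: -19 0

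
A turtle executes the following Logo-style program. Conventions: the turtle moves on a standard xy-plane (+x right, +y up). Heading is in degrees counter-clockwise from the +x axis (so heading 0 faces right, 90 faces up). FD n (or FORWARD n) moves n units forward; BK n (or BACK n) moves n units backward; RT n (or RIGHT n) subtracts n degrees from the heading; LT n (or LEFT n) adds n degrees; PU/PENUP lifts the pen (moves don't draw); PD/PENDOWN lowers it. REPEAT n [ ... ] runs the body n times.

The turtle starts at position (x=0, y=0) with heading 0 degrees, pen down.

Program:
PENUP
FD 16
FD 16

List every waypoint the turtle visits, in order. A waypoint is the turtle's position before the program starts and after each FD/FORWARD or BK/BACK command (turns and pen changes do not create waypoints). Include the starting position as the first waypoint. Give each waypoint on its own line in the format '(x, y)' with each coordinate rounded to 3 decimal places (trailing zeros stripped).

Executing turtle program step by step:
Start: pos=(0,0), heading=0, pen down
PU: pen up
FD 16: (0,0) -> (16,0) [heading=0, move]
FD 16: (16,0) -> (32,0) [heading=0, move]
Final: pos=(32,0), heading=0, 0 segment(s) drawn
Waypoints (3 total):
(0, 0)
(16, 0)
(32, 0)

Answer: (0, 0)
(16, 0)
(32, 0)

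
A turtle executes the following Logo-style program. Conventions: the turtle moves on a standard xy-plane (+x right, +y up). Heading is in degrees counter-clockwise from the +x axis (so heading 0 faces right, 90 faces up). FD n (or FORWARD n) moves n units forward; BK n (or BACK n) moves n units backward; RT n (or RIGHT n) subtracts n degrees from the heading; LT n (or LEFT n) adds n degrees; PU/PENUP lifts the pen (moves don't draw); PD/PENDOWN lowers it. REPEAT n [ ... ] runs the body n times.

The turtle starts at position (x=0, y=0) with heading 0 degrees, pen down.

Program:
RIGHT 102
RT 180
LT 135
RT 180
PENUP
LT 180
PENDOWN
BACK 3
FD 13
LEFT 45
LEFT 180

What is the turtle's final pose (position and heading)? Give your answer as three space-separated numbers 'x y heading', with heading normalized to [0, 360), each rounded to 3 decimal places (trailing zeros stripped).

Executing turtle program step by step:
Start: pos=(0,0), heading=0, pen down
RT 102: heading 0 -> 258
RT 180: heading 258 -> 78
LT 135: heading 78 -> 213
RT 180: heading 213 -> 33
PU: pen up
LT 180: heading 33 -> 213
PD: pen down
BK 3: (0,0) -> (2.516,1.634) [heading=213, draw]
FD 13: (2.516,1.634) -> (-8.387,-5.446) [heading=213, draw]
LT 45: heading 213 -> 258
LT 180: heading 258 -> 78
Final: pos=(-8.387,-5.446), heading=78, 2 segment(s) drawn

Answer: -8.387 -5.446 78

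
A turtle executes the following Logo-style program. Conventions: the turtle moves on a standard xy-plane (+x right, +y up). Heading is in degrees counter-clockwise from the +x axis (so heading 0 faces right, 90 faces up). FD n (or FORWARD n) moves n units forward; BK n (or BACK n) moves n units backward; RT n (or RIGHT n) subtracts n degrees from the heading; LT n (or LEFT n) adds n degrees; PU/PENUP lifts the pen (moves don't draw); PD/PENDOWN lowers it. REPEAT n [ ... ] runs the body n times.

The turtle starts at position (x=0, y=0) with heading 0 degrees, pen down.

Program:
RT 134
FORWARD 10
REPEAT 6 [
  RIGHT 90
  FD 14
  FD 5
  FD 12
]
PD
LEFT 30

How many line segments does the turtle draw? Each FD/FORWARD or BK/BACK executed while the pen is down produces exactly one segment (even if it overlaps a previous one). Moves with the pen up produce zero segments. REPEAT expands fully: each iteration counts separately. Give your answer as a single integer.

Executing turtle program step by step:
Start: pos=(0,0), heading=0, pen down
RT 134: heading 0 -> 226
FD 10: (0,0) -> (-6.947,-7.193) [heading=226, draw]
REPEAT 6 [
  -- iteration 1/6 --
  RT 90: heading 226 -> 136
  FD 14: (-6.947,-7.193) -> (-17.017,2.532) [heading=136, draw]
  FD 5: (-17.017,2.532) -> (-20.614,6.005) [heading=136, draw]
  FD 12: (-20.614,6.005) -> (-29.246,14.341) [heading=136, draw]
  -- iteration 2/6 --
  RT 90: heading 136 -> 46
  FD 14: (-29.246,14.341) -> (-19.521,24.412) [heading=46, draw]
  FD 5: (-19.521,24.412) -> (-16.048,28.008) [heading=46, draw]
  FD 12: (-16.048,28.008) -> (-7.712,36.641) [heading=46, draw]
  -- iteration 3/6 --
  RT 90: heading 46 -> 316
  FD 14: (-7.712,36.641) -> (2.359,26.915) [heading=316, draw]
  FD 5: (2.359,26.915) -> (5.956,23.442) [heading=316, draw]
  FD 12: (5.956,23.442) -> (14.588,15.106) [heading=316, draw]
  -- iteration 4/6 --
  RT 90: heading 316 -> 226
  FD 14: (14.588,15.106) -> (4.863,5.035) [heading=226, draw]
  FD 5: (4.863,5.035) -> (1.389,1.439) [heading=226, draw]
  FD 12: (1.389,1.439) -> (-6.947,-7.193) [heading=226, draw]
  -- iteration 5/6 --
  RT 90: heading 226 -> 136
  FD 14: (-6.947,-7.193) -> (-17.017,2.532) [heading=136, draw]
  FD 5: (-17.017,2.532) -> (-20.614,6.005) [heading=136, draw]
  FD 12: (-20.614,6.005) -> (-29.246,14.341) [heading=136, draw]
  -- iteration 6/6 --
  RT 90: heading 136 -> 46
  FD 14: (-29.246,14.341) -> (-19.521,24.412) [heading=46, draw]
  FD 5: (-19.521,24.412) -> (-16.048,28.008) [heading=46, draw]
  FD 12: (-16.048,28.008) -> (-7.712,36.641) [heading=46, draw]
]
PD: pen down
LT 30: heading 46 -> 76
Final: pos=(-7.712,36.641), heading=76, 19 segment(s) drawn
Segments drawn: 19

Answer: 19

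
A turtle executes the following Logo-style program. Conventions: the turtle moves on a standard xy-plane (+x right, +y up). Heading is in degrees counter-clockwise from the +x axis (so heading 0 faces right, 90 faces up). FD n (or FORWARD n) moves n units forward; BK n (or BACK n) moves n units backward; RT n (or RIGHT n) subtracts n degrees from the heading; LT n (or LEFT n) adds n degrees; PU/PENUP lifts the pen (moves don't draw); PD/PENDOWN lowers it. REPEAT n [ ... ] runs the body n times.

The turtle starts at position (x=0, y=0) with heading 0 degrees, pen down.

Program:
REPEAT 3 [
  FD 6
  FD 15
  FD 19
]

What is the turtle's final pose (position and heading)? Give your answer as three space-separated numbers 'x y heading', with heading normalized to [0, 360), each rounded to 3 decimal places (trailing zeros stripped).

Answer: 120 0 0

Derivation:
Executing turtle program step by step:
Start: pos=(0,0), heading=0, pen down
REPEAT 3 [
  -- iteration 1/3 --
  FD 6: (0,0) -> (6,0) [heading=0, draw]
  FD 15: (6,0) -> (21,0) [heading=0, draw]
  FD 19: (21,0) -> (40,0) [heading=0, draw]
  -- iteration 2/3 --
  FD 6: (40,0) -> (46,0) [heading=0, draw]
  FD 15: (46,0) -> (61,0) [heading=0, draw]
  FD 19: (61,0) -> (80,0) [heading=0, draw]
  -- iteration 3/3 --
  FD 6: (80,0) -> (86,0) [heading=0, draw]
  FD 15: (86,0) -> (101,0) [heading=0, draw]
  FD 19: (101,0) -> (120,0) [heading=0, draw]
]
Final: pos=(120,0), heading=0, 9 segment(s) drawn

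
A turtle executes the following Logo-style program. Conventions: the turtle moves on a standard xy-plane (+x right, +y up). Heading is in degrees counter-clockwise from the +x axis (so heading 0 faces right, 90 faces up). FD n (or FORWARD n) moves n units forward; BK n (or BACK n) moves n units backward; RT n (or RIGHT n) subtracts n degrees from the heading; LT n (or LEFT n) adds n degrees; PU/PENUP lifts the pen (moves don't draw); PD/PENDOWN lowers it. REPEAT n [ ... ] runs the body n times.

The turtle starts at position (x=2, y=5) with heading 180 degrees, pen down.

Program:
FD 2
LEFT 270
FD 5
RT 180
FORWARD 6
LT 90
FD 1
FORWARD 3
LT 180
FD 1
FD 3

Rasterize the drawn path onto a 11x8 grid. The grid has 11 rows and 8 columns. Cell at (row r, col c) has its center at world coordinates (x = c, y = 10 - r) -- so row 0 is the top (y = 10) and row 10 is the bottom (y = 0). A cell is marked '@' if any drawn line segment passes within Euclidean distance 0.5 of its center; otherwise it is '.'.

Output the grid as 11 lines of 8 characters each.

Answer: @.......
@.......
@.......
@.......
@.......
@@@.....
@@@@@...
........
........
........
........

Derivation:
Segment 0: (2,5) -> (0,5)
Segment 1: (0,5) -> (0,10)
Segment 2: (0,10) -> (0,4)
Segment 3: (0,4) -> (1,4)
Segment 4: (1,4) -> (4,4)
Segment 5: (4,4) -> (3,4)
Segment 6: (3,4) -> (0,4)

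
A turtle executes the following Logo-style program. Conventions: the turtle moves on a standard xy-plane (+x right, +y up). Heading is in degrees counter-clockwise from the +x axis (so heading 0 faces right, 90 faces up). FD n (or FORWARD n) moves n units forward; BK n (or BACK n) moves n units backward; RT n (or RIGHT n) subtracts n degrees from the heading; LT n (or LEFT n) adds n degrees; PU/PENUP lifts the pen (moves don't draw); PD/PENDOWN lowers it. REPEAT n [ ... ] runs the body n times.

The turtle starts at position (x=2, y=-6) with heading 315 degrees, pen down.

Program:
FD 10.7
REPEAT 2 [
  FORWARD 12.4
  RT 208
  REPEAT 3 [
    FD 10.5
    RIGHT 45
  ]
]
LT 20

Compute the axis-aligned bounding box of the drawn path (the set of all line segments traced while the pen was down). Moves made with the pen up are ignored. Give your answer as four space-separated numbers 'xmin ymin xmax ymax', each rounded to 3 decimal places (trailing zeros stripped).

Answer: 2 -22.334 46.02 19.11

Derivation:
Executing turtle program step by step:
Start: pos=(2,-6), heading=315, pen down
FD 10.7: (2,-6) -> (9.566,-13.566) [heading=315, draw]
REPEAT 2 [
  -- iteration 1/2 --
  FD 12.4: (9.566,-13.566) -> (18.334,-22.334) [heading=315, draw]
  RT 208: heading 315 -> 107
  REPEAT 3 [
    -- iteration 1/3 --
    FD 10.5: (18.334,-22.334) -> (15.264,-12.293) [heading=107, draw]
    RT 45: heading 107 -> 62
    -- iteration 2/3 --
    FD 10.5: (15.264,-12.293) -> (20.194,-3.022) [heading=62, draw]
    RT 45: heading 62 -> 17
    -- iteration 3/3 --
    FD 10.5: (20.194,-3.022) -> (30.235,0.048) [heading=17, draw]
    RT 45: heading 17 -> 332
  ]
  -- iteration 2/2 --
  FD 12.4: (30.235,0.048) -> (41.183,-5.774) [heading=332, draw]
  RT 208: heading 332 -> 124
  REPEAT 3 [
    -- iteration 1/3 --
    FD 10.5: (41.183,-5.774) -> (35.312,2.931) [heading=124, draw]
    RT 45: heading 124 -> 79
    -- iteration 2/3 --
    FD 10.5: (35.312,2.931) -> (37.315,13.238) [heading=79, draw]
    RT 45: heading 79 -> 34
    -- iteration 3/3 --
    FD 10.5: (37.315,13.238) -> (46.02,19.11) [heading=34, draw]
    RT 45: heading 34 -> 349
  ]
]
LT 20: heading 349 -> 9
Final: pos=(46.02,19.11), heading=9, 9 segment(s) drawn

Segment endpoints: x in {2, 9.566, 15.264, 18.334, 20.194, 30.235, 35.312, 37.315, 41.183, 46.02}, y in {-22.334, -13.566, -12.293, -6, -5.774, -3.022, 0.048, 2.931, 13.238, 19.11}
xmin=2, ymin=-22.334, xmax=46.02, ymax=19.11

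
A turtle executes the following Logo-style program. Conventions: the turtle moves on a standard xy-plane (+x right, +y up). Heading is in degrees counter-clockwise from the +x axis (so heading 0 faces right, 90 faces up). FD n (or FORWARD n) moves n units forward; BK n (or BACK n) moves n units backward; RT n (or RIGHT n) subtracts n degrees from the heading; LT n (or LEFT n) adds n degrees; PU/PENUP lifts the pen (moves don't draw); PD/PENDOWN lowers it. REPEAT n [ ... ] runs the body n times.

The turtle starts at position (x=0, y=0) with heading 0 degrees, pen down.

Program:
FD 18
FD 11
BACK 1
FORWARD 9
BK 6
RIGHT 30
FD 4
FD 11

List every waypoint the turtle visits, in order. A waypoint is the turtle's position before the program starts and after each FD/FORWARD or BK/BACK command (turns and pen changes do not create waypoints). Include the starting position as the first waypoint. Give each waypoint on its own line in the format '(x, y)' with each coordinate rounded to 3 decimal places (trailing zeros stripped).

Answer: (0, 0)
(18, 0)
(29, 0)
(28, 0)
(37, 0)
(31, 0)
(34.464, -2)
(43.99, -7.5)

Derivation:
Executing turtle program step by step:
Start: pos=(0,0), heading=0, pen down
FD 18: (0,0) -> (18,0) [heading=0, draw]
FD 11: (18,0) -> (29,0) [heading=0, draw]
BK 1: (29,0) -> (28,0) [heading=0, draw]
FD 9: (28,0) -> (37,0) [heading=0, draw]
BK 6: (37,0) -> (31,0) [heading=0, draw]
RT 30: heading 0 -> 330
FD 4: (31,0) -> (34.464,-2) [heading=330, draw]
FD 11: (34.464,-2) -> (43.99,-7.5) [heading=330, draw]
Final: pos=(43.99,-7.5), heading=330, 7 segment(s) drawn
Waypoints (8 total):
(0, 0)
(18, 0)
(29, 0)
(28, 0)
(37, 0)
(31, 0)
(34.464, -2)
(43.99, -7.5)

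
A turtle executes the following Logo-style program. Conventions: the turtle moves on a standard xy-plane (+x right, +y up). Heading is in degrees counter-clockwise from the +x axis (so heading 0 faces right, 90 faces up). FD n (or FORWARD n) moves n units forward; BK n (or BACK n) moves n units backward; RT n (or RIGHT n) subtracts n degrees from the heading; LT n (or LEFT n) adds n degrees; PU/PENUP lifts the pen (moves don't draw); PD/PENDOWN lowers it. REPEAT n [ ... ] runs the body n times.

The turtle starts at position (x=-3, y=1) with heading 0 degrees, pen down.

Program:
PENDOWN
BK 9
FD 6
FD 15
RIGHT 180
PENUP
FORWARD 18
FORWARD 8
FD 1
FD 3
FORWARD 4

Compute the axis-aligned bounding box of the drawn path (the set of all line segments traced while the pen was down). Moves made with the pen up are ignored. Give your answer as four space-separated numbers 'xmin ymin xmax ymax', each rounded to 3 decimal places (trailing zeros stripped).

Executing turtle program step by step:
Start: pos=(-3,1), heading=0, pen down
PD: pen down
BK 9: (-3,1) -> (-12,1) [heading=0, draw]
FD 6: (-12,1) -> (-6,1) [heading=0, draw]
FD 15: (-6,1) -> (9,1) [heading=0, draw]
RT 180: heading 0 -> 180
PU: pen up
FD 18: (9,1) -> (-9,1) [heading=180, move]
FD 8: (-9,1) -> (-17,1) [heading=180, move]
FD 1: (-17,1) -> (-18,1) [heading=180, move]
FD 3: (-18,1) -> (-21,1) [heading=180, move]
FD 4: (-21,1) -> (-25,1) [heading=180, move]
Final: pos=(-25,1), heading=180, 3 segment(s) drawn

Segment endpoints: x in {-12, -6, -3, 9}, y in {1}
xmin=-12, ymin=1, xmax=9, ymax=1

Answer: -12 1 9 1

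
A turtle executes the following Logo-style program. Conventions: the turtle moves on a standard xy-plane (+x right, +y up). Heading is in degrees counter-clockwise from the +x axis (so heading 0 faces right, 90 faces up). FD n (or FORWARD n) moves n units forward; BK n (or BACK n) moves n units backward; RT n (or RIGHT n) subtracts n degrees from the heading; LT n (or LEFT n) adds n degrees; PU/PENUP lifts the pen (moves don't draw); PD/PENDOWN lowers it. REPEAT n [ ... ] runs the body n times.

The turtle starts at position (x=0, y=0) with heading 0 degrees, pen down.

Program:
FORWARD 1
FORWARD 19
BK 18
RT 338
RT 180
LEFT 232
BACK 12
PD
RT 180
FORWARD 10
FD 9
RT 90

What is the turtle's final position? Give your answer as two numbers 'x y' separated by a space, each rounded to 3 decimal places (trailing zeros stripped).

Answer: -6.545 -29.799

Derivation:
Executing turtle program step by step:
Start: pos=(0,0), heading=0, pen down
FD 1: (0,0) -> (1,0) [heading=0, draw]
FD 19: (1,0) -> (20,0) [heading=0, draw]
BK 18: (20,0) -> (2,0) [heading=0, draw]
RT 338: heading 0 -> 22
RT 180: heading 22 -> 202
LT 232: heading 202 -> 74
BK 12: (2,0) -> (-1.308,-11.535) [heading=74, draw]
PD: pen down
RT 180: heading 74 -> 254
FD 10: (-1.308,-11.535) -> (-4.064,-21.148) [heading=254, draw]
FD 9: (-4.064,-21.148) -> (-6.545,-29.799) [heading=254, draw]
RT 90: heading 254 -> 164
Final: pos=(-6.545,-29.799), heading=164, 6 segment(s) drawn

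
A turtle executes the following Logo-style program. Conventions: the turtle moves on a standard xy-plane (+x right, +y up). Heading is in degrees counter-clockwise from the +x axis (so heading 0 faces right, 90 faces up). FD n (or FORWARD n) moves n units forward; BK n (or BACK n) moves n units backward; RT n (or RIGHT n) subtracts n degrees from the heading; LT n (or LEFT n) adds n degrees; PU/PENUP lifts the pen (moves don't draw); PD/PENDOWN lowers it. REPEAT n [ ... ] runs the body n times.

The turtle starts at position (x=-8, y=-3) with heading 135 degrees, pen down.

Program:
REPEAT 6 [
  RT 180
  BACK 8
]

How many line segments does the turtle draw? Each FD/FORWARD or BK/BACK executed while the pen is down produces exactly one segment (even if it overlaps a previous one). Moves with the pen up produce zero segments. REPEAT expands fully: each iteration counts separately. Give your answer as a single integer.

Executing turtle program step by step:
Start: pos=(-8,-3), heading=135, pen down
REPEAT 6 [
  -- iteration 1/6 --
  RT 180: heading 135 -> 315
  BK 8: (-8,-3) -> (-13.657,2.657) [heading=315, draw]
  -- iteration 2/6 --
  RT 180: heading 315 -> 135
  BK 8: (-13.657,2.657) -> (-8,-3) [heading=135, draw]
  -- iteration 3/6 --
  RT 180: heading 135 -> 315
  BK 8: (-8,-3) -> (-13.657,2.657) [heading=315, draw]
  -- iteration 4/6 --
  RT 180: heading 315 -> 135
  BK 8: (-13.657,2.657) -> (-8,-3) [heading=135, draw]
  -- iteration 5/6 --
  RT 180: heading 135 -> 315
  BK 8: (-8,-3) -> (-13.657,2.657) [heading=315, draw]
  -- iteration 6/6 --
  RT 180: heading 315 -> 135
  BK 8: (-13.657,2.657) -> (-8,-3) [heading=135, draw]
]
Final: pos=(-8,-3), heading=135, 6 segment(s) drawn
Segments drawn: 6

Answer: 6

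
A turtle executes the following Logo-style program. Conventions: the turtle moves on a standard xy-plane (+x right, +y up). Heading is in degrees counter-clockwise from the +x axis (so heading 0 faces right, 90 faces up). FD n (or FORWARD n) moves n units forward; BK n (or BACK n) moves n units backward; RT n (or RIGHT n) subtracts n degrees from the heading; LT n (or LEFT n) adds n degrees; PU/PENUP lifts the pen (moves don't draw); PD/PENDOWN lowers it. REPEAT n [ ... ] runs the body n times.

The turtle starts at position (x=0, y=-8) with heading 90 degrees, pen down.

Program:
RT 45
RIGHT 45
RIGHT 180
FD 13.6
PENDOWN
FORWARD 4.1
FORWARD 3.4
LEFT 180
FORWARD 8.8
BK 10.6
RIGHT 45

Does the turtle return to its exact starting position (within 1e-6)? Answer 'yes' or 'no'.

Executing turtle program step by step:
Start: pos=(0,-8), heading=90, pen down
RT 45: heading 90 -> 45
RT 45: heading 45 -> 0
RT 180: heading 0 -> 180
FD 13.6: (0,-8) -> (-13.6,-8) [heading=180, draw]
PD: pen down
FD 4.1: (-13.6,-8) -> (-17.7,-8) [heading=180, draw]
FD 3.4: (-17.7,-8) -> (-21.1,-8) [heading=180, draw]
LT 180: heading 180 -> 0
FD 8.8: (-21.1,-8) -> (-12.3,-8) [heading=0, draw]
BK 10.6: (-12.3,-8) -> (-22.9,-8) [heading=0, draw]
RT 45: heading 0 -> 315
Final: pos=(-22.9,-8), heading=315, 5 segment(s) drawn

Start position: (0, -8)
Final position: (-22.9, -8)
Distance = 22.9; >= 1e-6 -> NOT closed

Answer: no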